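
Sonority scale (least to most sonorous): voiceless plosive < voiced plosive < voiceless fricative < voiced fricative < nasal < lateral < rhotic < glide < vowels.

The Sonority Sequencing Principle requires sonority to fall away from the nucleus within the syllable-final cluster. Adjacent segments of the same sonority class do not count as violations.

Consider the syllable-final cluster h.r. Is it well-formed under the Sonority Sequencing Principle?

no

/h/: voiceless fricative = 3.
/r/: rhotic = 7.
The profile is 3-7. Between /h/ (3) and /r/ (7) sonority does not fall, so the cluster violates the SSP.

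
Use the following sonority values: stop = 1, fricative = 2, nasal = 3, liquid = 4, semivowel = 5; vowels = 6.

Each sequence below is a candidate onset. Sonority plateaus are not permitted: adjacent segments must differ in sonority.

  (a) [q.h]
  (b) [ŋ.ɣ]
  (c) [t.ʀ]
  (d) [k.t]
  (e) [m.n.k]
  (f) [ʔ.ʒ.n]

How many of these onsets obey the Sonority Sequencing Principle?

(a) [q.h]: profile 1-2 — obeys.
(b) [ŋ.ɣ]: profile 3-2 — violates.
(c) [t.ʀ]: profile 1-4 — obeys.
(d) [k.t]: profile 1-1 — violates.
(e) [m.n.k]: profile 3-3-1 — violates.
(f) [ʔ.ʒ.n]: profile 1-2-3 — obeys.

3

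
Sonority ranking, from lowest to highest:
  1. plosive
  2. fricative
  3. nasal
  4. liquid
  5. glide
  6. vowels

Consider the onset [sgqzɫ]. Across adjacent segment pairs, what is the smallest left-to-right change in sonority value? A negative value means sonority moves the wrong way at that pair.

-1

/s/ — fricative, sonority 2.
/g/ — plosive, sonority 1.
/q/ — plosive, sonority 1.
/z/ — fricative, sonority 2.
/ɫ/ — liquid, sonority 4.
/s/→/g/: change -1.
/g/→/q/: change +0.
/q/→/z/: change +1.
/z/→/ɫ/: change +2.
Minimum = -1.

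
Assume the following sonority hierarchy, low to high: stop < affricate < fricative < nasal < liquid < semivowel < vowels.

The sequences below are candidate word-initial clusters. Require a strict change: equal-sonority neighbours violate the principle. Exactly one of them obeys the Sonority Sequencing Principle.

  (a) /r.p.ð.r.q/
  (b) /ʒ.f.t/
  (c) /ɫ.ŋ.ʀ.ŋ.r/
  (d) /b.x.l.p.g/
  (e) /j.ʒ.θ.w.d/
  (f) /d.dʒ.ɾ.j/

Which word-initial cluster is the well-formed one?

(a) 5-1-3-5-1 → violates
(b) 3-3-1 → violates
(c) 5-4-5-4-5 → violates
(d) 1-3-5-1-1 → violates
(e) 6-3-3-6-1 → violates
(f) 1-2-5-6 → obeys

f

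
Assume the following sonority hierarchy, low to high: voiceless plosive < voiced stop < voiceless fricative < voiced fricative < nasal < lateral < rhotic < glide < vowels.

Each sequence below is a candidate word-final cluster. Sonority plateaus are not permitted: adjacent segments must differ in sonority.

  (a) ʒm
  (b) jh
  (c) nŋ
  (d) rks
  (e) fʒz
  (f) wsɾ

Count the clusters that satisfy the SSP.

1

(a) ʒm: profile 4-5 — violates.
(b) jh: profile 8-3 — obeys.
(c) nŋ: profile 5-5 — violates.
(d) rks: profile 7-1-3 — violates.
(e) fʒz: profile 3-4-4 — violates.
(f) wsɾ: profile 8-3-7 — violates.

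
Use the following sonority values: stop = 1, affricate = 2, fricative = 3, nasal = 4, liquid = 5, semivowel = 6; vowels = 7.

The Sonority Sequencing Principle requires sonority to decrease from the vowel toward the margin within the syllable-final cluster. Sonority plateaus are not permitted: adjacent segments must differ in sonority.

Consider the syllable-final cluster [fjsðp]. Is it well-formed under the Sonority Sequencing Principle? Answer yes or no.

/f/: fricative = 3.
/j/: semivowel = 6.
/s/: fricative = 3.
/ð/: fricative = 3.
/p/: stop = 1.
The profile is 3-6-3-3-1. Between /f/ (3) and /j/ (6) sonority does not fall, so the cluster violates the SSP.

no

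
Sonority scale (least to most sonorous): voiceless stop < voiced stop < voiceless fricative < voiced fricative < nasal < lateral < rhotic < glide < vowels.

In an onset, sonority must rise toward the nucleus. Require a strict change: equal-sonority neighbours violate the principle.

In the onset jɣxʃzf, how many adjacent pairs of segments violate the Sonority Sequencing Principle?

/j/ — glide, sonority 8.
/ɣ/ — voiced fricative, sonority 4.
/x/ — voiceless fricative, sonority 3.
/ʃ/ — voiceless fricative, sonority 3.
/z/ — voiced fricative, sonority 4.
/f/ — voiceless fricative, sonority 3.
/j/→/ɣ/: 8→4 (does not rise) — violation.
/ɣ/→/x/: 4→3 (does not rise) — violation.
/x/→/ʃ/: 3→3 (plateau) — violation.
/ʃ/→/z/: 3→4 (rises) — ok.
/z/→/f/: 4→3 (does not rise) — violation.

4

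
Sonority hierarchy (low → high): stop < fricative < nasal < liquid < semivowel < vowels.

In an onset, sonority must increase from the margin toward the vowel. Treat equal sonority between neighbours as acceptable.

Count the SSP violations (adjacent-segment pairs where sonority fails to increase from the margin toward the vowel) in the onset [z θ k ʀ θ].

2

/z/: fricative = 2.
/θ/: fricative = 2.
/k/: stop = 1.
/ʀ/: liquid = 4.
/θ/: fricative = 2.
/z/→/θ/: 2→2 (plateau, allowed) — ok.
/θ/→/k/: 2→1 (does not rise) — violation.
/k/→/ʀ/: 1→4 (rises) — ok.
/ʀ/→/θ/: 4→2 (does not rise) — violation.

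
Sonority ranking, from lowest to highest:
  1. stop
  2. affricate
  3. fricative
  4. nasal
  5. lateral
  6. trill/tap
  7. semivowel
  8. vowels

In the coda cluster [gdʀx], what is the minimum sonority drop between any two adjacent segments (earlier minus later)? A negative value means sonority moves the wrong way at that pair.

-5

/g/ — stop, sonority 1.
/d/ — stop, sonority 1.
/ʀ/ — trill/tap, sonority 6.
/x/ — fricative, sonority 3.
/g/→/d/: change +0.
/d/→/ʀ/: change -5.
/ʀ/→/x/: change +3.
Minimum = -5.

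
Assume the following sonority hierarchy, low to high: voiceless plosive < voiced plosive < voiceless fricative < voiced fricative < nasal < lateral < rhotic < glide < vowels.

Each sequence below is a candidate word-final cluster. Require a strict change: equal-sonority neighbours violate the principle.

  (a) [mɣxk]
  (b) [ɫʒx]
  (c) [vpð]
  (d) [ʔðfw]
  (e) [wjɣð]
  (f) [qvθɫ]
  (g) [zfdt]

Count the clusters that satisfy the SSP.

3

(a) sonority 5-4-3-1: well-formed.
(b) sonority 6-4-3: well-formed.
(c) sonority 4-1-4: ill-formed.
(d) sonority 1-4-3-8: ill-formed.
(e) sonority 8-8-4-4: ill-formed.
(f) sonority 1-4-3-6: ill-formed.
(g) sonority 4-3-2-1: well-formed.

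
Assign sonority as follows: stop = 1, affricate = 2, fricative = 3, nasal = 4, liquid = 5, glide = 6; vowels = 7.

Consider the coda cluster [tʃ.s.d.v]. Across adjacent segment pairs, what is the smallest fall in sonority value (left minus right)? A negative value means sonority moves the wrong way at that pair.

/tʃ/: affricate = 2.
/s/: fricative = 3.
/d/: stop = 1.
/v/: fricative = 3.
/tʃ/→/s/: change -1.
/s/→/d/: change +2.
/d/→/v/: change -2.
Minimum = -2.

-2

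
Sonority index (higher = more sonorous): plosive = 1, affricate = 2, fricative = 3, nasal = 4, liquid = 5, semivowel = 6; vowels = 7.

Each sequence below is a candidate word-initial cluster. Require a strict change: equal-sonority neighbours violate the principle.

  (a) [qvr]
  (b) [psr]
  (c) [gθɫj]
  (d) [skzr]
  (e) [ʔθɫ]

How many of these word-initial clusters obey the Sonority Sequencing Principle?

(a) [qvr]: profile 1-3-5 — obeys.
(b) [psr]: profile 1-3-5 — obeys.
(c) [gθɫj]: profile 1-3-5-6 — obeys.
(d) [skzr]: profile 3-1-3-5 — violates.
(e) [ʔθɫ]: profile 1-3-5 — obeys.

4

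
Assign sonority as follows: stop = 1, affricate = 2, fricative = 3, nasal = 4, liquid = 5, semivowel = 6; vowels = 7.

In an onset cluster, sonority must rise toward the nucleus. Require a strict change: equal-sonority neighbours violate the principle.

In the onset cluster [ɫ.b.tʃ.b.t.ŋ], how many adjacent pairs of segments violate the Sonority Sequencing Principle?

3

/ɫ/ is a liquid (sonority 5).
/b/ is a stop (sonority 1).
/tʃ/ is an affricate (sonority 2).
/b/ is a stop (sonority 1).
/t/ is a stop (sonority 1).
/ŋ/ is a nasal (sonority 4).
/ɫ/→/b/: 5→1 (does not rise) — violation.
/b/→/tʃ/: 1→2 (rises) — ok.
/tʃ/→/b/: 2→1 (does not rise) — violation.
/b/→/t/: 1→1 (plateau) — violation.
/t/→/ŋ/: 1→4 (rises) — ok.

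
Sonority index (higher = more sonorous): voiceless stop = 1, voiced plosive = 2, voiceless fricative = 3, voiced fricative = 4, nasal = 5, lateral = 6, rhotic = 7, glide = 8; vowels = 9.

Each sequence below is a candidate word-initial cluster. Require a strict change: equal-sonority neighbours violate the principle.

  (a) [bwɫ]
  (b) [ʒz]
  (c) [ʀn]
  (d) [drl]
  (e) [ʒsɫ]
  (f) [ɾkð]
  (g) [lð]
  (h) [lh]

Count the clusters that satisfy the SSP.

0

(a) 2-8-6 → violates
(b) 4-4 → violates
(c) 7-5 → violates
(d) 2-7-6 → violates
(e) 4-3-6 → violates
(f) 7-1-4 → violates
(g) 6-4 → violates
(h) 6-3 → violates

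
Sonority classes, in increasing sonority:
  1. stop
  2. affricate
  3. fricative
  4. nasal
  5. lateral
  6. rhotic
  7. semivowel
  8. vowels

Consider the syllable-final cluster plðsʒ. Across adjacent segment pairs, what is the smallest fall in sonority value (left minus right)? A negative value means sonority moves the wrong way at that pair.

-4

/p/ — stop, sonority 1.
/l/ — lateral, sonority 5.
/ð/ — fricative, sonority 3.
/s/ — fricative, sonority 3.
/ʒ/ — fricative, sonority 3.
/p/→/l/: change -4.
/l/→/ð/: change +2.
/ð/→/s/: change +0.
/s/→/ʒ/: change +0.
Minimum = -4.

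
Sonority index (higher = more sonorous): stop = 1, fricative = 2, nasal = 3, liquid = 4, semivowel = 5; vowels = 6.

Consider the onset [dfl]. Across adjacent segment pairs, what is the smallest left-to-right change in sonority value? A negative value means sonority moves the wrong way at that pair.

1

/d/ is a stop (sonority 1).
/f/ is a fricative (sonority 2).
/l/ is a liquid (sonority 4).
/d/→/f/: change +1.
/f/→/l/: change +2.
Minimum = 1.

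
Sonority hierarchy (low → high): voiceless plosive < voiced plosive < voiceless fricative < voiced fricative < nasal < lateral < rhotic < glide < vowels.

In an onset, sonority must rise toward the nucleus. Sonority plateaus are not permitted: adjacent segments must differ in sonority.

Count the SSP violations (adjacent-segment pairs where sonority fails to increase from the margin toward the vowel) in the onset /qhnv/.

/q/: voiceless plosive = 1.
/h/: voiceless fricative = 3.
/n/: nasal = 5.
/v/: voiced fricative = 4.
/q/→/h/: 1→3 (rises) — ok.
/h/→/n/: 3→5 (rises) — ok.
/n/→/v/: 5→4 (does not rise) — violation.

1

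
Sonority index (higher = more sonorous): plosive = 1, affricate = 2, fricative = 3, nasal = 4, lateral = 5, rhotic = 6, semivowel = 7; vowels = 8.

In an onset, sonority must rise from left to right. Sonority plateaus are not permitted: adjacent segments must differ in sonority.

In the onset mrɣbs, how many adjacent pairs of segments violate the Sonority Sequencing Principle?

/m/ — nasal, sonority 4.
/r/ — rhotic, sonority 6.
/ɣ/ — fricative, sonority 3.
/b/ — plosive, sonority 1.
/s/ — fricative, sonority 3.
/m/→/r/: 4→6 (rises) — ok.
/r/→/ɣ/: 6→3 (does not rise) — violation.
/ɣ/→/b/: 3→1 (does not rise) — violation.
/b/→/s/: 1→3 (rises) — ok.

2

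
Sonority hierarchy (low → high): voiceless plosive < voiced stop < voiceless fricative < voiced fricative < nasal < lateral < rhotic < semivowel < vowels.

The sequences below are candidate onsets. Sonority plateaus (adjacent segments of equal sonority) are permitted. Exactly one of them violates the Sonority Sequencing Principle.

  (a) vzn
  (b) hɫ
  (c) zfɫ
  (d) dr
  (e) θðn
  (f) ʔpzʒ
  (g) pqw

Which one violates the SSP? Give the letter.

(a) 4-4-5 → obeys
(b) 3-6 → obeys
(c) 4-3-6 → violates
(d) 2-7 → obeys
(e) 3-4-5 → obeys
(f) 1-1-4-4 → obeys
(g) 1-1-8 → obeys

c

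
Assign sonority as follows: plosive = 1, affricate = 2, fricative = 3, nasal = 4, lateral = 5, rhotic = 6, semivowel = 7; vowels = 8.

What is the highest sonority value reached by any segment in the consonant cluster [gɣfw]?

/g/ is a plosive (sonority 1).
/ɣ/ is a fricative (sonority 3).
/f/ is a fricative (sonority 3).
/w/ is a semivowel (sonority 7).
The maximum is 7.

7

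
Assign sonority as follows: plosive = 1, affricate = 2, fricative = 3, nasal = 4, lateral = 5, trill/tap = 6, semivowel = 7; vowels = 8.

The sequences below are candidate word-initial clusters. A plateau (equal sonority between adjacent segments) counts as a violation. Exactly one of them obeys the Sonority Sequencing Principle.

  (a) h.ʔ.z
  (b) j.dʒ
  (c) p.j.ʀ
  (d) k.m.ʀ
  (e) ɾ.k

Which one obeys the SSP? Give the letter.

d

(a) 3-1-3 → violates
(b) 7-2 → violates
(c) 1-7-6 → violates
(d) 1-4-6 → obeys
(e) 6-1 → violates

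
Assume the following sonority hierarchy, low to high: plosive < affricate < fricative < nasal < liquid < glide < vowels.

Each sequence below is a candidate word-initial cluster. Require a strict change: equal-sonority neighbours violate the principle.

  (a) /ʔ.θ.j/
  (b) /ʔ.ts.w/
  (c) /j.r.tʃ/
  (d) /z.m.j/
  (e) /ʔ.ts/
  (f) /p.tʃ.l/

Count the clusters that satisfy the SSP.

(a) /ʔ.θ.j/: profile 1-3-6 — obeys.
(b) /ʔ.ts.w/: profile 1-2-6 — obeys.
(c) /j.r.tʃ/: profile 6-5-2 — violates.
(d) /z.m.j/: profile 3-4-6 — obeys.
(e) /ʔ.ts/: profile 1-2 — obeys.
(f) /p.tʃ.l/: profile 1-2-5 — obeys.

5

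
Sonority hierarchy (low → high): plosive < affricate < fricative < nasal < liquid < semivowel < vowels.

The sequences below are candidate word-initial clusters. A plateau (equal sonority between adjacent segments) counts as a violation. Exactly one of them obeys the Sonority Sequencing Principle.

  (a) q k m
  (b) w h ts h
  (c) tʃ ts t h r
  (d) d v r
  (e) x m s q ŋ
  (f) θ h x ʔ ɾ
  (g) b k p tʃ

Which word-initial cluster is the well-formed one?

d

(a) q k m: profile 1-1-4 — violates.
(b) w h ts h: profile 6-3-2-3 — violates.
(c) tʃ ts t h r: profile 2-2-1-3-5 — violates.
(d) d v r: profile 1-3-5 — obeys.
(e) x m s q ŋ: profile 3-4-3-1-4 — violates.
(f) θ h x ʔ ɾ: profile 3-3-3-1-5 — violates.
(g) b k p tʃ: profile 1-1-1-2 — violates.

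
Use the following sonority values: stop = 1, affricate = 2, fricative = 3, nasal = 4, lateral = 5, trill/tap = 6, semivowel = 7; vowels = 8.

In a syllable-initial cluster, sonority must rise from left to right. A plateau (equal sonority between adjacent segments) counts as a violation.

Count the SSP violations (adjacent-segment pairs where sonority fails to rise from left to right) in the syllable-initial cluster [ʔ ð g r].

/ʔ/: stop = 1.
/ð/: fricative = 3.
/g/: stop = 1.
/r/: trill/tap = 6.
/ʔ/→/ð/: 1→3 (rises) — ok.
/ð/→/g/: 3→1 (does not rise) — violation.
/g/→/r/: 1→6 (rises) — ok.

1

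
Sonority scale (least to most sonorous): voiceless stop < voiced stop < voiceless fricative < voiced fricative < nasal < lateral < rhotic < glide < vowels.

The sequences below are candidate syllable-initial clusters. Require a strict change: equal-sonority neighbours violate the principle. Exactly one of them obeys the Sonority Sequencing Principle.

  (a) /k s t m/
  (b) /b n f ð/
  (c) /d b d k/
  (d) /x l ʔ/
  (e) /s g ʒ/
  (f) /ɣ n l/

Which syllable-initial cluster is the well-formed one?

f

(a) 1-3-1-5 → violates
(b) 2-5-3-4 → violates
(c) 2-2-2-1 → violates
(d) 3-6-1 → violates
(e) 3-2-4 → violates
(f) 4-5-6 → obeys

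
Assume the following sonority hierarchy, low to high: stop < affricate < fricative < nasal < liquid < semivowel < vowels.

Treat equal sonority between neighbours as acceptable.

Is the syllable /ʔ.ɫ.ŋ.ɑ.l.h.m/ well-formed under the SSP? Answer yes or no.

no

Onset: /ʔ/ is a stop (sonority 1), /ɫ/ is a liquid (sonority 5), /ŋ/ is a nasal (sonority 4); then the nucleus /ɑ/ (sonority 7).
Onset profile 1-5-4-7 — does not rise throughout.
Coda: /l/ is a liquid (sonority 5), /h/ is a fricative (sonority 3), /m/ is a nasal (sonority 4).
Coda profile 7-5-3-4 — does not fall throughout.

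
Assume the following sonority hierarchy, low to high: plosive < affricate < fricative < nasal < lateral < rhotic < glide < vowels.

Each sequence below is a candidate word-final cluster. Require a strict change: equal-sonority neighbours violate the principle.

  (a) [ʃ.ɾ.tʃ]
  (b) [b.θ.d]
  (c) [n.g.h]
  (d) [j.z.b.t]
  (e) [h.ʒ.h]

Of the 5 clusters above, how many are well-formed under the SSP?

(a) 3-6-2 → violates
(b) 1-3-1 → violates
(c) 4-1-3 → violates
(d) 7-3-1-1 → violates
(e) 3-3-3 → violates

0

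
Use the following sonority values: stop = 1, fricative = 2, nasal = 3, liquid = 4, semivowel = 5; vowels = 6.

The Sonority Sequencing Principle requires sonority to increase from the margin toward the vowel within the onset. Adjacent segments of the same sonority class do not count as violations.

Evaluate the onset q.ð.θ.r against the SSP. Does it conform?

/q/: stop = 1.
/ð/: fricative = 2.
/θ/: fricative = 2.
/r/: liquid = 4.
The profile 1-2-2-4 is non-decreasing (plateaus allowed), so the onset satisfies the SSP.

yes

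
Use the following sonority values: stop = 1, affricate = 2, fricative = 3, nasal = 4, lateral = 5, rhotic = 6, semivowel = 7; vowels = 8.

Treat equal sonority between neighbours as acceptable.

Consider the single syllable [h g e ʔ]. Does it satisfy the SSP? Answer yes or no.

Onset: /h/ is a fricative (sonority 3), /g/ is a stop (sonority 1); then the nucleus /e/ (sonority 8).
Onset profile 3-1-8 — does not rise throughout.
Coda: /ʔ/ is a stop (sonority 1).
Coda profile 8-1 — falls from the nucleus.

no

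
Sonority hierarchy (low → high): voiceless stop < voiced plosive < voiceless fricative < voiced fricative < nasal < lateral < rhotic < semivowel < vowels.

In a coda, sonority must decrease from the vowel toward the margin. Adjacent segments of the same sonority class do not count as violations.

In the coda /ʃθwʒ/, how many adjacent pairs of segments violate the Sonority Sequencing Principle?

1

/ʃ/: voiceless fricative = 3.
/θ/: voiceless fricative = 3.
/w/: semivowel = 8.
/ʒ/: voiced fricative = 4.
/ʃ/→/θ/: 3→3 (plateau, allowed) — ok.
/θ/→/w/: 3→8 (does not fall) — violation.
/w/→/ʒ/: 8→4 (falls) — ok.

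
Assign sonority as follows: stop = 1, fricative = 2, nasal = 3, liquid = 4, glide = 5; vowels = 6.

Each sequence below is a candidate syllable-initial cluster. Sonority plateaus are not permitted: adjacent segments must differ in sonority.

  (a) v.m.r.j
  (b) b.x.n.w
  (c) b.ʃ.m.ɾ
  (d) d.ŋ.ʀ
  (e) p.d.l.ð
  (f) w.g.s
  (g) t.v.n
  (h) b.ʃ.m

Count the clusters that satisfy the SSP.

(a) 2-3-4-5 → obeys
(b) 1-2-3-5 → obeys
(c) 1-2-3-4 → obeys
(d) 1-3-4 → obeys
(e) 1-1-4-2 → violates
(f) 5-1-2 → violates
(g) 1-2-3 → obeys
(h) 1-2-3 → obeys

6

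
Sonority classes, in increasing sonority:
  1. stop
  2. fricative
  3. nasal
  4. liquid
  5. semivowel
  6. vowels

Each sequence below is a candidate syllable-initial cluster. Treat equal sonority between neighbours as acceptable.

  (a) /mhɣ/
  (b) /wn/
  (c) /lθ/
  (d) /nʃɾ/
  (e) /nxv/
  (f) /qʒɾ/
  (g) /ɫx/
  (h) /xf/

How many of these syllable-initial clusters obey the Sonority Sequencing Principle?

2

(a) /mhɣ/: profile 3-2-2 — violates.
(b) /wn/: profile 5-3 — violates.
(c) /lθ/: profile 4-2 — violates.
(d) /nʃɾ/: profile 3-2-4 — violates.
(e) /nxv/: profile 3-2-2 — violates.
(f) /qʒɾ/: profile 1-2-4 — obeys.
(g) /ɫx/: profile 4-2 — violates.
(h) /xf/: profile 2-2 — obeys.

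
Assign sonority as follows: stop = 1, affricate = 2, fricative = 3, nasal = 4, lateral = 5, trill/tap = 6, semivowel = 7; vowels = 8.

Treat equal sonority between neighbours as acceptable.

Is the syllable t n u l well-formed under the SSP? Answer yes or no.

Onset: /t/ is a stop (sonority 1), /n/ is a nasal (sonority 4); then the nucleus /u/ (sonority 8).
Onset profile 1-4-8 — rises to the nucleus.
Coda: /l/ is a lateral (sonority 5).
Coda profile 8-5 — falls from the nucleus.

yes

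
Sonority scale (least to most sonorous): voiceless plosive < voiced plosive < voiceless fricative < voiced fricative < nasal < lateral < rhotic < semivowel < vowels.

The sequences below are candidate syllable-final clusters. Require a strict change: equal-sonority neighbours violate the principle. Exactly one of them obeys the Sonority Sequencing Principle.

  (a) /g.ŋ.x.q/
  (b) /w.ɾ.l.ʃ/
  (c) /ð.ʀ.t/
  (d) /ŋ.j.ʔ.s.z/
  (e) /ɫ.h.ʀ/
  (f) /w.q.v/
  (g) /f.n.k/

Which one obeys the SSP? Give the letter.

b

(a) /g.ŋ.x.q/: profile 2-5-3-1 — violates.
(b) /w.ɾ.l.ʃ/: profile 8-7-6-3 — obeys.
(c) /ð.ʀ.t/: profile 4-7-1 — violates.
(d) /ŋ.j.ʔ.s.z/: profile 5-8-1-3-4 — violates.
(e) /ɫ.h.ʀ/: profile 6-3-7 — violates.
(f) /w.q.v/: profile 8-1-4 — violates.
(g) /f.n.k/: profile 3-5-1 — violates.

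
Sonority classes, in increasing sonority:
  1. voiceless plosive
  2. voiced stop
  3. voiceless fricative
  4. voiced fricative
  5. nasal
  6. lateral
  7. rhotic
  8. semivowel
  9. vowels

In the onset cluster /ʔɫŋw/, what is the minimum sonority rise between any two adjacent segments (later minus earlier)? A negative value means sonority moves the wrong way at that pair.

-1

/ʔ/ is a voiceless plosive (sonority 1).
/ɫ/ is a lateral (sonority 6).
/ŋ/ is a nasal (sonority 5).
/w/ is a semivowel (sonority 8).
/ʔ/→/ɫ/: change +5.
/ɫ/→/ŋ/: change -1.
/ŋ/→/w/: change +3.
Minimum = -1.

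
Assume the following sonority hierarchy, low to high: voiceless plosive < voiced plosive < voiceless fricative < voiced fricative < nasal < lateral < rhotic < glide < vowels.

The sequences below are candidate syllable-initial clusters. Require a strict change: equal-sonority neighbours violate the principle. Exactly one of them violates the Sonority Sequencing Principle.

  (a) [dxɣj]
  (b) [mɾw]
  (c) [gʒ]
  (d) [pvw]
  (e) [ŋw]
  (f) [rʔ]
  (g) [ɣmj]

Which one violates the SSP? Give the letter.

(a) sonority 2-3-4-8: well-formed.
(b) sonority 5-7-8: well-formed.
(c) sonority 2-4: well-formed.
(d) sonority 1-4-8: well-formed.
(e) sonority 5-8: well-formed.
(f) sonority 7-1: ill-formed.
(g) sonority 4-5-8: well-formed.

f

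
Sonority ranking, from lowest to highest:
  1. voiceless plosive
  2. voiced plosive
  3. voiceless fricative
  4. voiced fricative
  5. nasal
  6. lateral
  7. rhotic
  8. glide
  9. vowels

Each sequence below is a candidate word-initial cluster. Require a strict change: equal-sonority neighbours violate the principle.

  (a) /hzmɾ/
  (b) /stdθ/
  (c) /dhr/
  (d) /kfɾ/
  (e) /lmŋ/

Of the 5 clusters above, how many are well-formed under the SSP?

(a) /hzmɾ/: profile 3-4-5-7 — obeys.
(b) /stdθ/: profile 3-1-2-3 — violates.
(c) /dhr/: profile 2-3-7 — obeys.
(d) /kfɾ/: profile 1-3-7 — obeys.
(e) /lmŋ/: profile 6-5-5 — violates.

3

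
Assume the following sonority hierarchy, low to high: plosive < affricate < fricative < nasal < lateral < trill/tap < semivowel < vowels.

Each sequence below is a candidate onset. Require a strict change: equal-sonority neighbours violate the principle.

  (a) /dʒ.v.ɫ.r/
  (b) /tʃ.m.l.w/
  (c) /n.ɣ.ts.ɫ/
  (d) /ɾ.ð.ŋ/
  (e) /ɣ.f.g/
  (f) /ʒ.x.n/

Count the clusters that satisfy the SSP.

2

(a) sonority 2-3-5-6: well-formed.
(b) sonority 2-4-5-7: well-formed.
(c) sonority 4-3-2-5: ill-formed.
(d) sonority 6-3-4: ill-formed.
(e) sonority 3-3-1: ill-formed.
(f) sonority 3-3-4: ill-formed.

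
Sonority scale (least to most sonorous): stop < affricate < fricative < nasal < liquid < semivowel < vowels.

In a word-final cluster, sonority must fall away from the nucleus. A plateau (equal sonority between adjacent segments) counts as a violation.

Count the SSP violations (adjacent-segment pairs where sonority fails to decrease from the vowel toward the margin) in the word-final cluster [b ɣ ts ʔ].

/b/: stop = 1.
/ɣ/: fricative = 3.
/ts/: affricate = 2.
/ʔ/: stop = 1.
/b/→/ɣ/: 1→3 (does not fall) — violation.
/ɣ/→/ts/: 3→2 (falls) — ok.
/ts/→/ʔ/: 2→1 (falls) — ok.

1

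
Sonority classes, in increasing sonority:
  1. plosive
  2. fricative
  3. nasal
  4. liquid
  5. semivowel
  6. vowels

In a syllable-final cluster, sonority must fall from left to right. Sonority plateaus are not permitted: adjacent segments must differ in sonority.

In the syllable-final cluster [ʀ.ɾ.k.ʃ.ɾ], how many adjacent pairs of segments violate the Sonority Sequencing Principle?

/ʀ/: liquid = 4.
/ɾ/: liquid = 4.
/k/: plosive = 1.
/ʃ/: fricative = 2.
/ɾ/: liquid = 4.
/ʀ/→/ɾ/: 4→4 (plateau) — violation.
/ɾ/→/k/: 4→1 (falls) — ok.
/k/→/ʃ/: 1→2 (does not fall) — violation.
/ʃ/→/ɾ/: 2→4 (does not fall) — violation.

3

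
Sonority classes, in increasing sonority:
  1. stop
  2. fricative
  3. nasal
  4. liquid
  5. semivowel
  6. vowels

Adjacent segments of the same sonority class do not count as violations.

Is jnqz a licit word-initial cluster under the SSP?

no

/j/ — semivowel, sonority 5.
/n/ — nasal, sonority 3.
/q/ — stop, sonority 1.
/z/ — fricative, sonority 2.
The profile is 5-3-1-2. Between /j/ (5) and /n/ (3) sonority does not rise, so the cluster violates the SSP.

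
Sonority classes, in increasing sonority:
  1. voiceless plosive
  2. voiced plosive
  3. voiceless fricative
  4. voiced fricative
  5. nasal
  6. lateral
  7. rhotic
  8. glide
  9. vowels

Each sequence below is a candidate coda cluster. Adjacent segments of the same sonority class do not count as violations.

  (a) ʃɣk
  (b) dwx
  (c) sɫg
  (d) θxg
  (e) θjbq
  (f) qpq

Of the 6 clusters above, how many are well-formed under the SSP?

2

(a) ʃɣk: profile 3-4-1 — violates.
(b) dwx: profile 2-8-3 — violates.
(c) sɫg: profile 3-6-2 — violates.
(d) θxg: profile 3-3-2 — obeys.
(e) θjbq: profile 3-8-2-1 — violates.
(f) qpq: profile 1-1-1 — obeys.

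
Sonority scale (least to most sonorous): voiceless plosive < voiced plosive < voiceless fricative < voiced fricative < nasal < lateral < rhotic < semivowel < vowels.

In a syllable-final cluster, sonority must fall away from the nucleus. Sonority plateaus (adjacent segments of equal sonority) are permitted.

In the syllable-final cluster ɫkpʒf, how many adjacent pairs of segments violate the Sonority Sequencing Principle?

/ɫ/ is a lateral (sonority 6).
/k/ is a voiceless plosive (sonority 1).
/p/ is a voiceless plosive (sonority 1).
/ʒ/ is a voiced fricative (sonority 4).
/f/ is a voiceless fricative (sonority 3).
/ɫ/→/k/: 6→1 (falls) — ok.
/k/→/p/: 1→1 (plateau, allowed) — ok.
/p/→/ʒ/: 1→4 (does not fall) — violation.
/ʒ/→/f/: 4→3 (falls) — ok.

1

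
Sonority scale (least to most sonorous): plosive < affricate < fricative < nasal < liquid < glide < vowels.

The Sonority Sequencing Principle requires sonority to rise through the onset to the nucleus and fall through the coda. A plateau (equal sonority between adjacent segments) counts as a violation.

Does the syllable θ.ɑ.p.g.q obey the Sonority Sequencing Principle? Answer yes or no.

Onset: /θ/ is a fricative (sonority 3); then the nucleus /ɑ/ (sonority 7).
Onset profile 3-7 — rises to the nucleus.
Coda: /p/ is a plosive (sonority 1), /g/ is a plosive (sonority 1), /q/ is a plosive (sonority 1).
Coda profile 7-1-1-1 — does not strictly fall throughout.

no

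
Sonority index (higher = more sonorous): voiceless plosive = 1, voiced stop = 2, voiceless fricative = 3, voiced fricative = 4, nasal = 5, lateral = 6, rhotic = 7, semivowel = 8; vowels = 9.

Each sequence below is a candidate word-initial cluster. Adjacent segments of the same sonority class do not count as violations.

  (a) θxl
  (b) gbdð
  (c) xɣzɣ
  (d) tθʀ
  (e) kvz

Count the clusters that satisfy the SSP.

(a) sonority 3-3-6: well-formed.
(b) sonority 2-2-2-4: well-formed.
(c) sonority 3-4-4-4: well-formed.
(d) sonority 1-3-7: well-formed.
(e) sonority 1-4-4: well-formed.

5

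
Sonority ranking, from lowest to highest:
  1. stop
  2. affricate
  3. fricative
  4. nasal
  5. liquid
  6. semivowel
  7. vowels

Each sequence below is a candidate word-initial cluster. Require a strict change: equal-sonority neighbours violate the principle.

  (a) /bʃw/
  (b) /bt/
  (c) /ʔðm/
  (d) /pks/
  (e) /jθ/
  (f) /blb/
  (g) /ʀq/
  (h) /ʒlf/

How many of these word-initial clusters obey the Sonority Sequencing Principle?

(a) /bʃw/: profile 1-3-6 — obeys.
(b) /bt/: profile 1-1 — violates.
(c) /ʔðm/: profile 1-3-4 — obeys.
(d) /pks/: profile 1-1-3 — violates.
(e) /jθ/: profile 6-3 — violates.
(f) /blb/: profile 1-5-1 — violates.
(g) /ʀq/: profile 5-1 — violates.
(h) /ʒlf/: profile 3-5-3 — violates.

2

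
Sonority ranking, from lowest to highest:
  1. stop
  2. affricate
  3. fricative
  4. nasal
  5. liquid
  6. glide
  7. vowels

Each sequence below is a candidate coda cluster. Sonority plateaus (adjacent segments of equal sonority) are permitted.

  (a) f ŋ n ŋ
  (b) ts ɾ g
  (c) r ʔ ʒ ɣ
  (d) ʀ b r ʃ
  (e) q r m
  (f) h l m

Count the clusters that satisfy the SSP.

0

(a) f ŋ n ŋ: profile 3-4-4-4 — violates.
(b) ts ɾ g: profile 2-5-1 — violates.
(c) r ʔ ʒ ɣ: profile 5-1-3-3 — violates.
(d) ʀ b r ʃ: profile 5-1-5-3 — violates.
(e) q r m: profile 1-5-4 — violates.
(f) h l m: profile 3-5-4 — violates.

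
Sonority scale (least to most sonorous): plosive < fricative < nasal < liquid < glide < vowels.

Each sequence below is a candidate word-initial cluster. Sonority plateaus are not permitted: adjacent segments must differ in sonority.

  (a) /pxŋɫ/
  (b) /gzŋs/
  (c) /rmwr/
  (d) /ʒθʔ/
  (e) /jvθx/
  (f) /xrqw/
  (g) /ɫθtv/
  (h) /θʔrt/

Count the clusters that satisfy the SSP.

1

(a) 1-2-3-4 → obeys
(b) 1-2-3-2 → violates
(c) 4-3-5-4 → violates
(d) 2-2-1 → violates
(e) 5-2-2-2 → violates
(f) 2-4-1-5 → violates
(g) 4-2-1-2 → violates
(h) 2-1-4-1 → violates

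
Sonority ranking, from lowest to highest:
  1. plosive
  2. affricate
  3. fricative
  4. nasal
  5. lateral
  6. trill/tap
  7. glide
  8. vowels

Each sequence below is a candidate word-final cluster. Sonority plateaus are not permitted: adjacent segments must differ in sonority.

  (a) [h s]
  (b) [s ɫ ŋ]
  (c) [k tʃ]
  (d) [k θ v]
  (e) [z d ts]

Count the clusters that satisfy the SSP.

(a) [h s]: profile 3-3 — violates.
(b) [s ɫ ŋ]: profile 3-5-4 — violates.
(c) [k tʃ]: profile 1-2 — violates.
(d) [k θ v]: profile 1-3-3 — violates.
(e) [z d ts]: profile 3-1-2 — violates.

0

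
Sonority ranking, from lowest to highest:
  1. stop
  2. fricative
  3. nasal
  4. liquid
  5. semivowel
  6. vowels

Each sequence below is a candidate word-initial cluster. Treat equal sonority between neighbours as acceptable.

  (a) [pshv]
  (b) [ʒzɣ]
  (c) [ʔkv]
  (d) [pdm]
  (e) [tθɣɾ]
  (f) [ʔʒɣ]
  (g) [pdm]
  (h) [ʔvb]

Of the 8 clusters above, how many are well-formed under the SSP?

7

(a) 1-2-2-2 → obeys
(b) 2-2-2 → obeys
(c) 1-1-2 → obeys
(d) 1-1-3 → obeys
(e) 1-2-2-4 → obeys
(f) 1-2-2 → obeys
(g) 1-1-3 → obeys
(h) 1-2-1 → violates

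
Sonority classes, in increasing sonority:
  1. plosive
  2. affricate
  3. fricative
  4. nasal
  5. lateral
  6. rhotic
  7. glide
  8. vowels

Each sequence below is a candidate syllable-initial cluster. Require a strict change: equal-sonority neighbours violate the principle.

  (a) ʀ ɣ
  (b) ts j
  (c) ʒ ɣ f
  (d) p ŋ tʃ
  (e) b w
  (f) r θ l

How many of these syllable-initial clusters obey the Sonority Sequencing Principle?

2

(a) 6-3 → violates
(b) 2-7 → obeys
(c) 3-3-3 → violates
(d) 1-4-2 → violates
(e) 1-7 → obeys
(f) 6-3-5 → violates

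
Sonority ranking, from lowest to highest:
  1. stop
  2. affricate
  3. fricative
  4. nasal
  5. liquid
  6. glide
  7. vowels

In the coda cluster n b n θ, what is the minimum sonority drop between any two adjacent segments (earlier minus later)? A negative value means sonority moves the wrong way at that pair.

-3

/n/ — nasal, sonority 4.
/b/ — stop, sonority 1.
/n/ — nasal, sonority 4.
/θ/ — fricative, sonority 3.
/n/→/b/: change +3.
/b/→/n/: change -3.
/n/→/θ/: change +1.
Minimum = -3.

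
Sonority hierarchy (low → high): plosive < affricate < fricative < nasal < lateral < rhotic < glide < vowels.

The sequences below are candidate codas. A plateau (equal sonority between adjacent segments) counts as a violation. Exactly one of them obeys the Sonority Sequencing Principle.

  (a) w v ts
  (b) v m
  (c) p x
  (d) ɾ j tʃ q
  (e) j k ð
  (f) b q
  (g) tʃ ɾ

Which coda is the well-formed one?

(a) sonority 7-3-2: well-formed.
(b) sonority 3-4: ill-formed.
(c) sonority 1-3: ill-formed.
(d) sonority 6-7-2-1: ill-formed.
(e) sonority 7-1-3: ill-formed.
(f) sonority 1-1: ill-formed.
(g) sonority 2-6: ill-formed.

a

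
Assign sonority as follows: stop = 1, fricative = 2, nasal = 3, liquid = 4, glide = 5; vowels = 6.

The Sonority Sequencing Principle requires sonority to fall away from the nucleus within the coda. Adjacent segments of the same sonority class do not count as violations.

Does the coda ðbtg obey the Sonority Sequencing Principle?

/ð/ is a fricative (sonority 2).
/b/ is a stop (sonority 1).
/t/ is a stop (sonority 1).
/g/ is a stop (sonority 1).
The profile 2-1-1-1 is non-increasing (plateaus allowed), so the coda satisfies the SSP.

yes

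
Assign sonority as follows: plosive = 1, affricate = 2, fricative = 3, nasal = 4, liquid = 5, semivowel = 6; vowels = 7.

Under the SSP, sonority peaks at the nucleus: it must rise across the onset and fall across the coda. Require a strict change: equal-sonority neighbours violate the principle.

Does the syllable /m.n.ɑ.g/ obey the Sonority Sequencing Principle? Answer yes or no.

no

Onset: /m/ is a nasal (sonority 4), /n/ is a nasal (sonority 4); then the nucleus /ɑ/ (sonority 7).
Onset profile 4-4-7 — does not strictly rise throughout.
Coda: /g/ is a plosive (sonority 1).
Coda profile 7-1 — falls from the nucleus.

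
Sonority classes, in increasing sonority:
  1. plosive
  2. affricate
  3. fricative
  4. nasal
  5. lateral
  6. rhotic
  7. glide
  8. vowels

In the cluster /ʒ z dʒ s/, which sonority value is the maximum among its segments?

3

/ʒ/: fricative = 3.
/z/: fricative = 3.
/dʒ/: affricate = 2.
/s/: fricative = 3.
The maximum is 3.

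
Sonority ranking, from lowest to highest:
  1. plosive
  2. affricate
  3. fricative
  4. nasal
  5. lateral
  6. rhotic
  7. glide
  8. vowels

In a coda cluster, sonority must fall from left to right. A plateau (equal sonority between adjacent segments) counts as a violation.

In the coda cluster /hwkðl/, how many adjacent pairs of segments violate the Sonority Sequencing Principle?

/h/: fricative = 3.
/w/: glide = 7.
/k/: plosive = 1.
/ð/: fricative = 3.
/l/: lateral = 5.
/h/→/w/: 3→7 (does not fall) — violation.
/w/→/k/: 7→1 (falls) — ok.
/k/→/ð/: 1→3 (does not fall) — violation.
/ð/→/l/: 3→5 (does not fall) — violation.

3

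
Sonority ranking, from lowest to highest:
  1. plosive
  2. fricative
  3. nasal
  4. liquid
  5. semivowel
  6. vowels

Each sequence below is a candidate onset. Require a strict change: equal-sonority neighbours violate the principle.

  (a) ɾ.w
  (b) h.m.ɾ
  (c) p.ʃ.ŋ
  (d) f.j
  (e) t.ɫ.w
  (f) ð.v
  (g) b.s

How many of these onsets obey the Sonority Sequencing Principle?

6

(a) ɾ.w: profile 4-5 — obeys.
(b) h.m.ɾ: profile 2-3-4 — obeys.
(c) p.ʃ.ŋ: profile 1-2-3 — obeys.
(d) f.j: profile 2-5 — obeys.
(e) t.ɫ.w: profile 1-4-5 — obeys.
(f) ð.v: profile 2-2 — violates.
(g) b.s: profile 1-2 — obeys.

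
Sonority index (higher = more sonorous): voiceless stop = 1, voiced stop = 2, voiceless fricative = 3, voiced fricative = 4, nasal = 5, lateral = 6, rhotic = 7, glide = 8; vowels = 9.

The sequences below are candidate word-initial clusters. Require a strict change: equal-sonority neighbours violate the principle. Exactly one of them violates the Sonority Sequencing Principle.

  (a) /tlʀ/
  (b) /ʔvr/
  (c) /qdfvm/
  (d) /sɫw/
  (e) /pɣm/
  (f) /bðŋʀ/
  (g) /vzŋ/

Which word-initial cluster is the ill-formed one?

g

(a) sonority 1-6-7: well-formed.
(b) sonority 1-4-7: well-formed.
(c) sonority 1-2-3-4-5: well-formed.
(d) sonority 3-6-8: well-formed.
(e) sonority 1-4-5: well-formed.
(f) sonority 2-4-5-7: well-formed.
(g) sonority 4-4-5: ill-formed.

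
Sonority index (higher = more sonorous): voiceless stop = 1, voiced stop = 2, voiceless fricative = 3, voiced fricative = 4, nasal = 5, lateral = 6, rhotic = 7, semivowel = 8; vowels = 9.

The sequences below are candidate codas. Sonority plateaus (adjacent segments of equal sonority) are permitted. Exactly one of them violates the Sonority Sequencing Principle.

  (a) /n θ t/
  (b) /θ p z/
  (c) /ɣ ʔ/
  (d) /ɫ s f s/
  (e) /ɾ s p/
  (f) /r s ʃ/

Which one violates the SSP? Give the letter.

b

(a) 5-3-1 → obeys
(b) 3-1-4 → violates
(c) 4-1 → obeys
(d) 6-3-3-3 → obeys
(e) 7-3-1 → obeys
(f) 7-3-3 → obeys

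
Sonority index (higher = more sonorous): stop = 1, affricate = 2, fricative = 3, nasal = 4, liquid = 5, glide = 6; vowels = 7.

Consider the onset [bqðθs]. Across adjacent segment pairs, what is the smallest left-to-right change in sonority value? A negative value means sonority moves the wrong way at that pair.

/b/ — stop, sonority 1.
/q/ — stop, sonority 1.
/ð/ — fricative, sonority 3.
/θ/ — fricative, sonority 3.
/s/ — fricative, sonority 3.
/b/→/q/: change +0.
/q/→/ð/: change +2.
/ð/→/θ/: change +0.
/θ/→/s/: change +0.
Minimum = 0.

0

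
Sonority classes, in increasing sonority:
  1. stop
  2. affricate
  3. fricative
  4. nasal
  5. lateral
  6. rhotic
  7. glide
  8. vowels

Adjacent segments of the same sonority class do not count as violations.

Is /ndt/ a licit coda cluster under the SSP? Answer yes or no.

/n/ — nasal, sonority 4.
/d/ — stop, sonority 1.
/t/ — stop, sonority 1.
The profile 4-1-1 is non-increasing (plateaus allowed), so the coda cluster satisfies the SSP.

yes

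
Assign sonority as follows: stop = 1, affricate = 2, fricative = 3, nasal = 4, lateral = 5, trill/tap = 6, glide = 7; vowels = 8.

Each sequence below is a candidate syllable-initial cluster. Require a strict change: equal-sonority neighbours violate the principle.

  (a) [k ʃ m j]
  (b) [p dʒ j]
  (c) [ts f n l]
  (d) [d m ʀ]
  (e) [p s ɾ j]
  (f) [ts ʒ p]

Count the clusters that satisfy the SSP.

(a) [k ʃ m j]: profile 1-3-4-7 — obeys.
(b) [p dʒ j]: profile 1-2-7 — obeys.
(c) [ts f n l]: profile 2-3-4-5 — obeys.
(d) [d m ʀ]: profile 1-4-6 — obeys.
(e) [p s ɾ j]: profile 1-3-6-7 — obeys.
(f) [ts ʒ p]: profile 2-3-1 — violates.

5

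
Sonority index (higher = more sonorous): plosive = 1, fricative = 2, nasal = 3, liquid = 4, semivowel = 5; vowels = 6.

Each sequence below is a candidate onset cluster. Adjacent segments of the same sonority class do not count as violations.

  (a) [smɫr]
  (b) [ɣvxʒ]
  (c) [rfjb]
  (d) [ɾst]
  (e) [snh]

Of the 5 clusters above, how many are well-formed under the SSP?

(a) [smɫr]: profile 2-3-4-4 — obeys.
(b) [ɣvxʒ]: profile 2-2-2-2 — obeys.
(c) [rfjb]: profile 4-2-5-1 — violates.
(d) [ɾst]: profile 4-2-1 — violates.
(e) [snh]: profile 2-3-2 — violates.

2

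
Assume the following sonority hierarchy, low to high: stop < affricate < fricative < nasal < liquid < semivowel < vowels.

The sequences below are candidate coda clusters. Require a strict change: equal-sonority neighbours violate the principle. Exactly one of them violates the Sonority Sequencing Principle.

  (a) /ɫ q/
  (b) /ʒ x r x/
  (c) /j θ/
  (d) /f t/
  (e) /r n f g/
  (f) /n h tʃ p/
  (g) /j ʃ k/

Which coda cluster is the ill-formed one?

b

(a) 5-1 → obeys
(b) 3-3-5-3 → violates
(c) 6-3 → obeys
(d) 3-1 → obeys
(e) 5-4-3-1 → obeys
(f) 4-3-2-1 → obeys
(g) 6-3-1 → obeys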